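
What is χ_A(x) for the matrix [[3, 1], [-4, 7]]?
χ_A(x) = (x - 5)^2

xI - A = [[x - 3, -1], [4, x - 7]].

Expanding det(xI - A) along the first row:
det(xI - A) = + (x - 3)·det([[x - 7]]) - (-1)·det([[4]]).

Evaluating gives χ_A(x) = x^2 - 10x + 25 = (x - 5)^2.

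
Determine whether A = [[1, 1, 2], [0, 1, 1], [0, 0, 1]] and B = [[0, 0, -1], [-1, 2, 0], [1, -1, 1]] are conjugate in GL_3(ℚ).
Yes.

Two matrices over a field are similar if and only if they have the same invariant factors.

Both A and B have characteristic polynomial (x - 1)^3 and minimal polynomial (x - 1)^3. Computing further, both have invariant factors (x - 1)^3. Hence A and B are similar.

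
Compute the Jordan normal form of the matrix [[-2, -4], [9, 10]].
The characteristic polynomial is det(xI - A) = (x - 4)^2, so the eigenvalues are 4 (algebraic multiplicity 2).

For λ = 4: rank(A - 4I) = 1, rank((A - 4I)^2) = 0. The eigenspace has dimension 2 - 1 = 1, so there is 1 Jordan block; the rank sequence gives block sizes [2].

Assembling the blocks gives the Jordan form J above.

J = [[4, 1], [0, 4]]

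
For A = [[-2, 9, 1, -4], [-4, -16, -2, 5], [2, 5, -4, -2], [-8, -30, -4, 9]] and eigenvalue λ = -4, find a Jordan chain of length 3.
We seek v_1 ∈ ker((A + 4I)^3) \ ker((A + 4I)^2), then set v_{i+1} = (A + 4I) v_i.

One such chain is v_1 = [[0, 1, 0, 2]]^T, v_2 = [[1, -2, 1, -4]]^T, v_3 = [[1, -2, 0, -4]]^T. Check: (A + 4I) v_3 = [[0, 0, 0, 0]]^T = 0.

v_1 = [[0, 1, 0, 2]]^T, v_2 = [[1, -2, 1, -4]]^T, v_3 = [[1, -2, 0, -4]]^T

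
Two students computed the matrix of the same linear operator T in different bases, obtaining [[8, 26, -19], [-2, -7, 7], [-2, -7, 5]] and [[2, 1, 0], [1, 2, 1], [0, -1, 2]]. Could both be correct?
Yes.

Two matrices over a field are similar if and only if they have the same invariant factors.

Both A and B have characteristic polynomial (x - 2)^3 and minimal polynomial (x - 2)^3. Computing further, both have invariant factors (x - 2)^3. Hence A and B are similar.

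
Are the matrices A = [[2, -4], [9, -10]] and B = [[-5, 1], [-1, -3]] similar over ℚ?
Two matrices over a field are similar if and only if they have the same invariant factors.

Both A and B have characteristic polynomial (x + 4)^2 and minimal polynomial (x + 4)^2. Computing further, both have invariant factors (x + 4)^2. Hence A and B are similar.

Yes.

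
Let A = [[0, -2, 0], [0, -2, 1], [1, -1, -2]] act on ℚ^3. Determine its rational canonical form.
R = [[0, 0, -2], [1, 0, -5], [0, 1, -4]]

The invariant factors of A (the non-unit diagonal entries of the Smith normal form of xI - A over ℚ[x]) are (x + 1)^2(x + 2), each dividing the next. The characteristic polynomial is their product, (x + 1)^2(x + 2).

The rational canonical form is the block-diagonal matrix of companion matrices C(f_i):
R = [[0, 0, -2], [1, 0, -5], [0, 1, -4]].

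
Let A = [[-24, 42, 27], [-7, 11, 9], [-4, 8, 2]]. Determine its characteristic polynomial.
xI - A = [[x + 24, -42, -27], [7, x - 11, -9], [4, -8, x - 2]].

Expanding det(xI - A) along the first row:
det(xI - A) = + (x + 24)·det([[x - 11, -9], [-8, x - 2]]) - (-42)·det([[7, -9], [4, x - 2]]) + (-27)·det([[7, x - 11], [4, -8]]).

Evaluating gives χ_A(x) = x^3 + 11x^2 + 40x + 48 = (x + 3)(x + 4)^2.

χ_A(x) = (x + 3)(x + 4)^2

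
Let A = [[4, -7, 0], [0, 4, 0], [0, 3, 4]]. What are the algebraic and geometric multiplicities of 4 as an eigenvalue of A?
The characteristic polynomial is (x - 4)^3, so the factor x - 4 appears with exponent 3: the algebraic multiplicity is 3.

rank(A - 4I) = 1, so the eigenspace has dimension 3 - 1 = 2: the geometric multiplicity is 2.

Since 2 < 3, A is not diagonalizable.

algebraic multiplicity 3, geometric multiplicity 2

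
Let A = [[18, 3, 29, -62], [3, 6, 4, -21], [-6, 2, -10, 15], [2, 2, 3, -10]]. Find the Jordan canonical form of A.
J = [[1, 1, 0, 0], [0, 1, 0, 0], [0, 0, 1, 1], [0, 0, 0, 1]]

The characteristic polynomial is det(xI - A) = (x - 1)^4, so the eigenvalues are 1 (algebraic multiplicity 4).

For λ = 1: rank(A - I) = 2, rank((A - I)^2) = 0. The eigenspace has dimension 4 - 2 = 2, so there are 2 Jordan blocks; the rank sequence gives block sizes [2, 2].

Assembling the blocks gives the Jordan form J above.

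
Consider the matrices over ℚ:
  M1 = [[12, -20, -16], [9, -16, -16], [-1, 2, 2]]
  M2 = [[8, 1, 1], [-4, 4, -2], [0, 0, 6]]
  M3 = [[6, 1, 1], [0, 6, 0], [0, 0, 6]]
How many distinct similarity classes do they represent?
2 classes: {M1}, {M2, M3}

Characteristic polynomials: χ_{M1} = (x - 2)(x + 2)^2, χ_{M2} = (x - 6)^3, χ_{M3} = (x - 6)^3.

{M1}: invariant factors (x - 2)(x + 2)^2.

{M2, M3}: invariant factors x - 6, (x - 6)^2.

Matrices are similar if and only if their invariant-factor lists agree; the partition into similarity classes is {M1}, {M2, M3}.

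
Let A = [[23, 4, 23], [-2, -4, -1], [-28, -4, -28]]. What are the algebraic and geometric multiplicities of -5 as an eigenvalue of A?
algebraic multiplicity 1, geometric multiplicity 1

The characteristic polynomial is (x + 2)^2(x + 5), so the factor x + 5 appears with exponent 1: the algebraic multiplicity is 1.

rank(A + 5I) = 2, so the eigenspace has dimension 3 - 2 = 1: the geometric multiplicity is 1.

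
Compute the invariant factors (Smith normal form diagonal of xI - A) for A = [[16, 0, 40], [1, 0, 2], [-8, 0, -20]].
x^2(x + 4)

The Jordan structure of A has elementary divisors (x + 4), x^2. Arranging the block sizes at each eigenvalue in decreasing order and taking row products gives the invariant factors.

Invariant factors (smallest first, each dividing the next): x^2(x + 4).

Check: the last factor x^2(x + 4) is the minimal polynomial, and the product x^2(x + 4) is the characteristic polynomial.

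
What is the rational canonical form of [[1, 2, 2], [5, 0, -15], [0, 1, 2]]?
The invariant factors of A (the non-unit diagonal entries of the Smith normal form of xI - A over ℚ[x]) are (x - 1)(x^2 - 2x + 5), each dividing the next. The characteristic polynomial is their product, (x - 1)(x^2 - 2x + 5).

The rational canonical form is the block-diagonal matrix of companion matrices C(f_i):
R = [[0, 0, 5], [1, 0, -7], [0, 1, 3]].

Note the characteristic polynomial does not split into linear factors over ℚ, so A has no Jordan form over ℚ; the rational canonical form exists over any field.

R = [[0, 0, 5], [1, 0, -7], [0, 1, 3]]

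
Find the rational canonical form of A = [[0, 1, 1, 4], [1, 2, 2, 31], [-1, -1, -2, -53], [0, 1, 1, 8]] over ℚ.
The invariant factors of A (the non-unit diagonal entries of the Smith normal form of xI - A over ℚ[x]) are (x^2 - 4x + 2)^2, each dividing the next. The characteristic polynomial is their product, (x^2 - 4x + 2)^2.

The rational canonical form is the block-diagonal matrix of companion matrices C(f_i):
R = [[0, 0, 0, -4], [1, 0, 0, 16], [0, 1, 0, -20], [0, 0, 1, 8]].

Note the characteristic polynomial does not split into linear factors over ℚ, so A has no Jordan form over ℚ; the rational canonical form exists over any field.

R = [[0, 0, 0, -4], [1, 0, 0, 16], [0, 1, 0, -20], [0, 0, 1, 8]]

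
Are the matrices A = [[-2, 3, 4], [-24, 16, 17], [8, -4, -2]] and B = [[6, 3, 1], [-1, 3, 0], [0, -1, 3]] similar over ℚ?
Yes.

Two matrices over a field are similar if and only if they have the same invariant factors.

Both A and B have characteristic polynomial (x - 4)^3 and minimal polynomial (x - 4)^3. Computing further, both have invariant factors (x - 4)^3. Hence A and B are similar.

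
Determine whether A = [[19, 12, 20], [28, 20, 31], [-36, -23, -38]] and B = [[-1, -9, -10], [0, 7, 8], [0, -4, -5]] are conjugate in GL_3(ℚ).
Yes.

Two matrices over a field are similar if and only if they have the same invariant factors.

Both A and B have characteristic polynomial (x - 3)(x + 1)^2 and minimal polynomial (x - 3)(x + 1)^2. Computing further, both have invariant factors (x - 3)(x + 1)^2. Hence A and B are similar.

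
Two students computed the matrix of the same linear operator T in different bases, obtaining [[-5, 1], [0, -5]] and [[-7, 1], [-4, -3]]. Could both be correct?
Yes.

Two matrices over a field are similar if and only if they have the same invariant factors.

Both A and B have characteristic polynomial (x + 5)^2 and minimal polynomial (x + 5)^2. Computing further, both have invariant factors (x + 5)^2. Hence A and B are similar.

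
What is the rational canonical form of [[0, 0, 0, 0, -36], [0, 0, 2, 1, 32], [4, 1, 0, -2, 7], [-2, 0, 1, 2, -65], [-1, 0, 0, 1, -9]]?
The invariant factors of A (the non-unit diagonal entries of the Smith normal form of xI - A over ℚ[x]) are (x + 3)(x + 4)(x^3 - x + 3), each dividing the next. The characteristic polynomial is their product, (x + 3)(x + 4)(x^3 - x + 3).

The rational canonical form is the block-diagonal matrix of companion matrices C(f_i):
R = [[0, 0, 0, 0, -36], [1, 0, 0, 0, -9], [0, 1, 0, 0, 4], [0, 0, 1, 0, -11], [0, 0, 0, 1, -7]].

Note the characteristic polynomial does not split into linear factors over ℚ, so A has no Jordan form over ℚ; the rational canonical form exists over any field.

R = [[0, 0, 0, 0, -36], [1, 0, 0, 0, -9], [0, 1, 0, 0, 4], [0, 0, 1, 0, -11], [0, 0, 0, 1, -7]]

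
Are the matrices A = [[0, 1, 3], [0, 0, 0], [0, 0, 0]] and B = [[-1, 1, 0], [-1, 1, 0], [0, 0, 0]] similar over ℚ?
Two matrices over a field are similar if and only if they have the same invariant factors.

Both A and B have characteristic polynomial x^3 and minimal polynomial x^2. Computing further, both have invariant factors x, x^2. Hence A and B are similar.

Yes.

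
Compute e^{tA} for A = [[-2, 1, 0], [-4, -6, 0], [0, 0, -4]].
e^{tA} = [[(2*t + 1)*e^{-4*t}, t*e^{-4*t}, 0], [-4*t*e^{-4*t}, (1 - 2*t)*e^{-4*t}, 0], [0, 0, e^{-4*t}]]

A has Jordan form J = [[-4, 1, 0], [0, -4, 0], [0, 0, -4]] with A = PJP^{-1}, so e^{tA} = P e^{tJ} P^{-1}.

For a Jordan block J_k(λ), e^{tJ_k(λ)} = e^{λt} · (I + tN + t^2 N^2/2! + ... + t^{k-1} N^{k-1}/(k-1)!) where N is the nilpotent superdiagonal part.

Assembling the blocks and conjugating back gives the entries of e^{tA} as shown above.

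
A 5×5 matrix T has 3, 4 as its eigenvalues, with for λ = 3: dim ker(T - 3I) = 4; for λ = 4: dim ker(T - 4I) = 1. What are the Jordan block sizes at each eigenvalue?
λ = 3: successive nullity increments [4] count blocks of size ≥ k; block sizes are [1, 1, 1, 1].
λ = 4: successive nullity increments [1] count blocks of size ≥ k; block sizes are [1].

Jordan blocks: (3, 1), (3, 1), (3, 1), (3, 1), (4, 1)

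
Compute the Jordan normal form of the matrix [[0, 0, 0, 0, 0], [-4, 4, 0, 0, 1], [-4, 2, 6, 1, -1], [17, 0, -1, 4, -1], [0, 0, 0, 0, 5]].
J = [[0, 0, 0, 0, 0], [0, 4, 0, 0, 0], [0, 0, 5, 1, 0], [0, 0, 0, 5, 0], [0, 0, 0, 0, 5]]

The characteristic polynomial is det(xI - A) = x(x - 5)^3(x - 4), so the eigenvalues are 0 (algebraic multiplicity 1), 4 (algebraic multiplicity 1), 5 (algebraic multiplicity 3).

For λ = 0: algebraic multiplicity 1 gives one 1×1 block.

For λ = 4: algebraic multiplicity 1 gives one 1×1 block.

For λ = 5: rank(A - 5I) = 3, rank((A - 5I)^2) = 2. The eigenspace has dimension 5 - 3 = 2, so there are 2 Jordan blocks; the rank sequence gives block sizes [2, 1].

Assembling the blocks gives the Jordan form J above.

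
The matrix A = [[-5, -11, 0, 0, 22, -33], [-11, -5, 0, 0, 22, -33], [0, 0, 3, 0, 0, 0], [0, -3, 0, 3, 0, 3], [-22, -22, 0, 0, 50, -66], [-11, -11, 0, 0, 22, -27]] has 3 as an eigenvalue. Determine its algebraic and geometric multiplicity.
The characteristic polynomial is (x - 6)^3(x - 3)^2(x + 5), so the factor x - 3 appears with exponent 2: the algebraic multiplicity is 2.

rank(A - 3I) = 4, so the eigenspace has dimension 6 - 4 = 2: the geometric multiplicity is 2.

algebraic multiplicity 2, geometric multiplicity 2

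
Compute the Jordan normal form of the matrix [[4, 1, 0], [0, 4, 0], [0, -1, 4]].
The characteristic polynomial is det(xI - A) = (x - 4)^3, so the eigenvalues are 4 (algebraic multiplicity 3).

For λ = 4: rank(A - 4I) = 1, rank((A - 4I)^2) = 0. The eigenspace has dimension 3 - 1 = 2, so there are 2 Jordan blocks; the rank sequence gives block sizes [2, 1].

Assembling the blocks gives the Jordan form J above.

J = [[4, 1, 0], [0, 4, 0], [0, 0, 4]]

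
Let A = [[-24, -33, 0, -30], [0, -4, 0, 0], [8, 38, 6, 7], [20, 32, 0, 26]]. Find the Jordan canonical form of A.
The characteristic polynomial is det(xI - A) = (x - 6)^2(x + 4)^2, so the eigenvalues are -4 (algebraic multiplicity 2), 6 (algebraic multiplicity 2).

For λ = -4: rank(A + 4I) = 3, rank((A + 4I)^2) = 2. The eigenspace has dimension 4 - 3 = 1, so there is 1 Jordan block; the rank sequence gives block sizes [2].

For λ = 6: rank(A - 6I) = 3, rank((A - 6I)^2) = 2. The eigenspace has dimension 4 - 3 = 1, so there is 1 Jordan block; the rank sequence gives block sizes [2].

Assembling the blocks gives the Jordan form J above.

J = [[-4, 1, 0, 0], [0, -4, 0, 0], [0, 0, 6, 1], [0, 0, 0, 6]]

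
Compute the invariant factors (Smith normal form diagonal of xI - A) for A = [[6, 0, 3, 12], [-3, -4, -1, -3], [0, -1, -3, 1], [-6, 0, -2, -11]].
x + 3, (x + 3)^3

The Jordan structure of A has elementary divisors (x + 3)^3, (x + 3). Arranging the block sizes at each eigenvalue in decreasing order and taking row products gives the invariant factors.

Invariant factors (smallest first, each dividing the next): x + 3, (x + 3)^3.

Check: the last factor (x + 3)^3 is the minimal polynomial, and the product (x + 3)^4 is the characteristic polynomial.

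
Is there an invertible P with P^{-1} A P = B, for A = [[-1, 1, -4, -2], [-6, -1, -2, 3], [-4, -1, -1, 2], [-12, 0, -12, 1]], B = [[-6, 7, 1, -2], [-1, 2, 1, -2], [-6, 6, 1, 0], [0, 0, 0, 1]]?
Both have characteristic polynomial (x - 1)^3(x + 5), but the minimal polynomial of A is (x - 1)^3(x + 5) while the minimal polynomial of B is (x - 1)^2(x + 5). The minimal polynomial is a similarity invariant, so A and B are not similar.

No.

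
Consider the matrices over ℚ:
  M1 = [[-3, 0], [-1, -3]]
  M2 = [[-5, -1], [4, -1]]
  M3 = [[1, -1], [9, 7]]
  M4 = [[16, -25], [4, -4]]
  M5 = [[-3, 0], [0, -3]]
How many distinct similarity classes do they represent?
4 classes: {M1, M2}, {M3}, {M4}, {M5}

Characteristic polynomials: χ_{M1} = (x + 3)^2, χ_{M2} = (x + 3)^2, χ_{M3} = (x - 4)^2, χ_{M4} = (x - 6)^2, χ_{M5} = (x + 3)^2.

{M1, M2}: invariant factors (x + 3)^2.

{M3}: invariant factors (x - 4)^2.

{M4}: invariant factors (x - 6)^2.

{M5}: invariant factors x + 3, x + 3.

Matrices are similar if and only if their invariant-factor lists agree; the partition into similarity classes is {M1, M2}, {M3}, {M4}, {M5}.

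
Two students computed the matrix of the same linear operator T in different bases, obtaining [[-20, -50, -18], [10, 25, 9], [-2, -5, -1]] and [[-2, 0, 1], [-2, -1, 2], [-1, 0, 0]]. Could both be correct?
trace(A) = 4 but trace(B) = -3. The trace is a similarity invariant, so A and B are not similar.

No.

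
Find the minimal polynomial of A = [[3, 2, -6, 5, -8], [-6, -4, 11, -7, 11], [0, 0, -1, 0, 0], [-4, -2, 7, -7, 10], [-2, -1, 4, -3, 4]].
m_A(x) = (x + 1)^3

The characteristic polynomial factors as (x + 1)^5. The minimal polynomial is ∏(x - λ)^{k_λ} where k_λ is the size of the largest Jordan block at λ.

For λ = -1: rank(A + I) = 3, and the largest Jordan block has size 3 (the smallest k with rank((A + I)^k) = rank((A + I)^(k+1))).

So m_A(x) = (x + 1)^3.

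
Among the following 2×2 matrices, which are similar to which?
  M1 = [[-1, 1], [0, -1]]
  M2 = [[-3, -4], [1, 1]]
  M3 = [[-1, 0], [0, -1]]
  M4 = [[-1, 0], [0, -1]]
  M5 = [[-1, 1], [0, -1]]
2 classes: {M1, M2, M5}, {M3, M4}

Characteristic polynomials: χ_{M1} = (x + 1)^2, χ_{M2} = (x + 1)^2, χ_{M3} = (x + 1)^2, χ_{M4} = (x + 1)^2, χ_{M5} = (x + 1)^2.

{M1, M2, M5}: invariant factors (x + 1)^2.

{M3, M4}: invariant factors x + 1, x + 1.

Matrices are similar if and only if their invariant-factor lists agree; the partition into similarity classes is {M1, M2, M5}, {M3, M4}.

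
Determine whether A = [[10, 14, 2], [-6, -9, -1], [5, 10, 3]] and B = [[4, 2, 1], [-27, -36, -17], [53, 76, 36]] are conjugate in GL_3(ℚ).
Two matrices over a field are similar if and only if they have the same invariant factors.

Both A and B have characteristic polynomial (x - 3)^2(x + 2) and minimal polynomial (x - 3)^2(x + 2). Computing further, both have invariant factors (x - 3)^2(x + 2). Hence A and B are similar.

Yes.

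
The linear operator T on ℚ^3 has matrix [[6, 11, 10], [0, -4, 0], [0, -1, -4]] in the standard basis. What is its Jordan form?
J = [[-4, 1, 0], [0, -4, 0], [0, 0, 6]]

The characteristic polynomial is det(xI - A) = (x - 6)(x + 4)^2, so the eigenvalues are -4 (algebraic multiplicity 2), 6 (algebraic multiplicity 1).

For λ = -4: rank(A + 4I) = 2, rank((A + 4I)^2) = 1. The eigenspace has dimension 3 - 2 = 1, so there is 1 Jordan block; the rank sequence gives block sizes [2].

For λ = 6: algebraic multiplicity 1 gives one 1×1 block.

Assembling the blocks gives the Jordan form J above.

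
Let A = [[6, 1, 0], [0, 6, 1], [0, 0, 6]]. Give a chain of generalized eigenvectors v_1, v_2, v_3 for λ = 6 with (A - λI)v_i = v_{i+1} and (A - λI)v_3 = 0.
We seek v_1 ∈ ker((A - 6I)^3) \ ker((A - 6I)^2), then set v_{i+1} = (A - 6I) v_i.

One such chain is v_1 = [[2, 0, 1]]^T, v_2 = [[0, 1, 0]]^T, v_3 = [[1, 0, 0]]^T. Check: (A - 6I) v_3 = [[0, 0, 0]]^T = 0.

v_1 = [[2, 0, 1]]^T, v_2 = [[0, 1, 0]]^T, v_3 = [[1, 0, 0]]^T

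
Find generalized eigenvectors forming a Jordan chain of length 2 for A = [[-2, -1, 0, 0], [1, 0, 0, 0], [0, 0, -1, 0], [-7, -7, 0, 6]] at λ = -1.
We seek v_1 ∈ ker((A + I)^2) \ ker(A + I), then set v_{i+1} = (A + I) v_i.

One such chain is v_1 = [[1, 0, 1, 1]]^T, v_2 = [[-1, 1, 0, 0]]^T. Check: (A + I) v_2 = [[0, 0, 0, 0]]^T = 0.

v_1 = [[1, 0, 1, 1]]^T, v_2 = [[-1, 1, 0, 0]]^T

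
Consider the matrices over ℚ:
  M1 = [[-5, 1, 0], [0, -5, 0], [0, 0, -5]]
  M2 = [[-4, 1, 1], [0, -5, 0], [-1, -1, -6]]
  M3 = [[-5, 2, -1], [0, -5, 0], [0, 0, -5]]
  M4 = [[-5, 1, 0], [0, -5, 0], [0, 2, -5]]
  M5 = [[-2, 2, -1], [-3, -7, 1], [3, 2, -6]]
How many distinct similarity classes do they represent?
1 class: {M1, M2, M3, M4, M5}

Characteristic polynomials: χ_{M1} = (x + 5)^3, χ_{M2} = (x + 5)^3, χ_{M3} = (x + 5)^3, χ_{M4} = (x + 5)^3, χ_{M5} = (x + 5)^3.

{M1, M2, M3, M4, M5}: invariant factors x + 5, (x + 5)^2.

Matrices are similar if and only if their invariant-factor lists agree; the partition into similarity classes is {M1, M2, M3, M4, M5}.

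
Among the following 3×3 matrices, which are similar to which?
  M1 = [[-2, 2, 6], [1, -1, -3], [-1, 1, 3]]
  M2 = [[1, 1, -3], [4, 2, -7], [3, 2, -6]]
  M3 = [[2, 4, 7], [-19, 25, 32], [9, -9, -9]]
3 classes: {M1}, {M2}, {M3}

Characteristic polynomials: χ_{M1} = x^3, χ_{M2} = (x + 1)^3, χ_{M3} = (x - 6)^3.

{M1}: invariant factors x, x^2.

{M2}: invariant factors (x + 1)^3.

{M3}: invariant factors (x - 6)^3.

Matrices are similar if and only if their invariant-factor lists agree; the partition into similarity classes is {M1}, {M2}, {M3}.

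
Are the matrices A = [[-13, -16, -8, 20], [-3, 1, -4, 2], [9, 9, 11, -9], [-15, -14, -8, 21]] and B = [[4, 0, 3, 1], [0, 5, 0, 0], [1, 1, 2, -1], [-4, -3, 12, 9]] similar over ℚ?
Yes.

Two matrices over a field are similar if and only if they have the same invariant factors.

Both A and B have characteristic polynomial (x - 5)^4 and minimal polynomial (x - 5)^2. Computing further, both have invariant factors (x - 5)^2, (x - 5)^2. Hence A and B are similar.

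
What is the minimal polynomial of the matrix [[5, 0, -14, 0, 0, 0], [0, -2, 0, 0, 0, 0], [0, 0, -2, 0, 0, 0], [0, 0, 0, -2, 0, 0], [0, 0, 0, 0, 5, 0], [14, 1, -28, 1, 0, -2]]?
m_A(x) = (x - 5)(x + 2)^2

The characteristic polynomial factors as (x - 5)^2(x + 2)^4. The minimal polynomial is ∏(x - λ)^{k_λ} where k_λ is the size of the largest Jordan block at λ.

For λ = -2: rank(A + 2I) = 3, and the largest Jordan block has size 2 (the smallest k with rank((A + 2I)^k) = rank((A + 2I)^(k+1))).
For λ = 5: rank(A - 5I) = 4, and the largest Jordan block has size 1 (the smallest k with rank((A - 5I)^k) = rank((A - 5I)^(k+1))).

So m_A(x) = (x - 5)(x + 2)^2.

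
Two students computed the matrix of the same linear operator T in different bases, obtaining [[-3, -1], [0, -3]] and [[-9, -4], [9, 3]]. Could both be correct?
Two matrices over a field are similar if and only if they have the same invariant factors.

Both A and B have characteristic polynomial (x + 3)^2 and minimal polynomial (x + 3)^2. Computing further, both have invariant factors (x + 3)^2. Hence A and B are similar.

Yes.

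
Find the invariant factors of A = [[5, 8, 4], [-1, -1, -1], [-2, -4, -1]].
x - 1, (x - 1)^2

The Jordan structure of A has elementary divisors (x - 1)^2, (x - 1). Arranging the block sizes at each eigenvalue in decreasing order and taking row products gives the invariant factors.

Invariant factors (smallest first, each dividing the next): x - 1, (x - 1)^2.

Check: the last factor (x - 1)^2 is the minimal polynomial, and the product (x - 1)^3 is the characteristic polynomial.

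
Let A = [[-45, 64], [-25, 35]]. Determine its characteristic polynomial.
xI - A = [[x + 45, -64], [25, x - 35]].

Expanding det(xI - A) along the first row:
det(xI - A) = + (x + 45)·det([[x - 35]]) - (-64)·det([[25]]).

Evaluating gives χ_A(x) = x^2 + 10x + 25 = (x + 5)^2.

χ_A(x) = (x + 5)^2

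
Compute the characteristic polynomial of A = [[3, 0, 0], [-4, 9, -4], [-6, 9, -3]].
χ_A(x) = (x - 3)^3

xI - A = [[x - 3, 0, 0], [4, x - 9, 4], [6, -9, x + 3]].

Expanding det(xI - A) along the first row:
det(xI - A) = + (x - 3)·det([[x - 9, 4], [-9, x + 3]]) - (0)·det([[4, 4], [6, x + 3]]) + (0)·det([[4, x - 9], [6, -9]]).

Evaluating gives χ_A(x) = x^3 - 9x^2 + 27x - 27 = (x - 3)^3.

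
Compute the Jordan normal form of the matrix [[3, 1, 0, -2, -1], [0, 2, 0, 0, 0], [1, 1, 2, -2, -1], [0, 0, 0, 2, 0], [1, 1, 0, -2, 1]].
The characteristic polynomial is det(xI - A) = (x - 2)^5, so the eigenvalues are 2 (algebraic multiplicity 5).

For λ = 2: rank(A - 2I) = 1, rank((A - 2I)^2) = 0. The eigenspace has dimension 5 - 1 = 4, so there are 4 Jordan blocks; the rank sequence gives block sizes [2, 1, 1, 1].

Assembling the blocks gives the Jordan form J above.

J = [[2, 1, 0, 0, 0], [0, 2, 0, 0, 0], [0, 0, 2, 0, 0], [0, 0, 0, 2, 0], [0, 0, 0, 0, 2]]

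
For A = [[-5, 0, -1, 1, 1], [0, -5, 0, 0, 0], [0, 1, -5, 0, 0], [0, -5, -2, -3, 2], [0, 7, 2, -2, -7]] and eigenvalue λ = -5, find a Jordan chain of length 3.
v_1 = [[0, 1, 0, -3, 5]]^T, v_2 = [[2, 0, 1, -1, 3]]^T, v_3 = [[1, 0, 0, 2, -2]]^T

We seek v_1 ∈ ker((A + 5I)^3) \ ker((A + 5I)^2), then set v_{i+1} = (A + 5I) v_i.

One such chain is v_1 = [[0, 1, 0, -3, 5]]^T, v_2 = [[2, 0, 1, -1, 3]]^T, v_3 = [[1, 0, 0, 2, -2]]^T. Check: (A + 5I) v_3 = [[0, 0, 0, 0, 0]]^T = 0.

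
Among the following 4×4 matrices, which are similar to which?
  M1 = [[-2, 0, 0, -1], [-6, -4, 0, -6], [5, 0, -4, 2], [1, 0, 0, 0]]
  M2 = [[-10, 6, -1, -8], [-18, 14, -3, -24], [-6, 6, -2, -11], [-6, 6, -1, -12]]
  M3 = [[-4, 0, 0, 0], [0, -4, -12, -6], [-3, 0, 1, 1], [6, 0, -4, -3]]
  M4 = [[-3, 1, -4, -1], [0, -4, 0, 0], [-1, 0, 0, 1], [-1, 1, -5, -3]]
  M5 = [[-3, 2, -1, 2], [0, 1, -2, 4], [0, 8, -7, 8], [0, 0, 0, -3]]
3 classes: {M1, M2, M3}, {M4}, {M5}

Characteristic polynomials: χ_{M1} = (x + 1)^2(x + 4)^2, χ_{M2} = (x + 1)^2(x + 4)^2, χ_{M3} = (x + 1)^2(x + 4)^2, χ_{M4} = (x + 1)^2(x + 4)^2, χ_{M5} = (x + 3)^4.

{M1, M2, M3}: invariant factors x + 4, (x + 1)^2(x + 4).

{M4}: invariant factors (x + 1)^2(x + 4)^2.

{M5}: invariant factors x + 3, x + 3, (x + 3)^2.

Matrices are similar if and only if their invariant-factor lists agree; the partition into similarity classes is {M1, M2, M3}, {M4}, {M5}.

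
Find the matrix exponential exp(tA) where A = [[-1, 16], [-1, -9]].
e^{tA} = [[(4*t + 1)*e^{-5*t}, 16*t*e^{-5*t}], [-t*e^{-5*t}, (1 - 4*t)*e^{-5*t}]]

A has Jordan form J = [[-5, 1], [0, -5]] with A = PJP^{-1}, so e^{tA} = P e^{tJ} P^{-1}.

For a Jordan block J_k(λ), e^{tJ_k(λ)} = e^{λt} · (I + tN + t^2 N^2/2! + ... + t^{k-1} N^{k-1}/(k-1)!) where N is the nilpotent superdiagonal part.

Assembling the blocks and conjugating back gives the entries of e^{tA} as shown above.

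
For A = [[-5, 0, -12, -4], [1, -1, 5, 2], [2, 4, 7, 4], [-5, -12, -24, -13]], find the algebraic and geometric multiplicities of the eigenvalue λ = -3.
algebraic multiplicity 4, geometric multiplicity 2

The characteristic polynomial is (x + 3)^4, so the factor x + 3 appears with exponent 4: the algebraic multiplicity is 4.

rank(A + 3I) = 2, so the eigenspace has dimension 4 - 2 = 2: the geometric multiplicity is 2.

Since 2 < 4, A is not diagonalizable.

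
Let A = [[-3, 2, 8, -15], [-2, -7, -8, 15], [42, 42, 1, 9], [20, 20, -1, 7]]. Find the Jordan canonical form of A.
J = [[-5, 0, 0, 0], [0, -5, 0, 0], [0, 0, 4, 1], [0, 0, 0, 4]]

The characteristic polynomial is det(xI - A) = (x - 4)^2(x + 5)^2, so the eigenvalues are -5 (algebraic multiplicity 2), 4 (algebraic multiplicity 2).

For λ = -5: rank(A + 5I) = 2. The eigenspace has dimension 4 - 2 = 2, so there are 2 Jordan blocks; the rank sequence gives block sizes [1, 1].

For λ = 4: rank(A - 4I) = 3, rank((A - 4I)^2) = 2. The eigenspace has dimension 4 - 3 = 1, so there is 1 Jordan block; the rank sequence gives block sizes [2].

Assembling the blocks gives the Jordan form J above.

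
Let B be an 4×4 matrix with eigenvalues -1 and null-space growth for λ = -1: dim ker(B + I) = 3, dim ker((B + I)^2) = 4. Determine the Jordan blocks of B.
Jordan blocks: (-1, 2), (-1, 1), (-1, 1)

λ = -1: successive nullity increments [3, 1] count blocks of size ≥ k; block sizes are [2, 1, 1].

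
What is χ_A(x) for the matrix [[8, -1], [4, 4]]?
xI - A = [[x - 8, 1], [-4, x - 4]].

Expanding det(xI - A) along the first row:
det(xI - A) = + (x - 8)·det([[x - 4]]) - (1)·det([[-4]]).

Evaluating gives χ_A(x) = x^2 - 12x + 36 = (x - 6)^2.

χ_A(x) = (x - 6)^2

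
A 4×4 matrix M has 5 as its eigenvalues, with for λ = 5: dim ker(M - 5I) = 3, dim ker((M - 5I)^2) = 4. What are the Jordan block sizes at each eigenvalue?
Jordan blocks: (5, 2), (5, 1), (5, 1)

λ = 5: successive nullity increments [3, 1] count blocks of size ≥ k; block sizes are [2, 1, 1].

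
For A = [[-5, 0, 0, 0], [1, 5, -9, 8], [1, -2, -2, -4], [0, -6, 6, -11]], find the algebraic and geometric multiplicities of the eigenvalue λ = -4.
algebraic multiplicity 1, geometric multiplicity 1

The characteristic polynomial is (x - 1)(x + 4)(x + 5)^2, so the factor x + 4 appears with exponent 1: the algebraic multiplicity is 1.

rank(A + 4I) = 3, so the eigenspace has dimension 4 - 3 = 1: the geometric multiplicity is 1.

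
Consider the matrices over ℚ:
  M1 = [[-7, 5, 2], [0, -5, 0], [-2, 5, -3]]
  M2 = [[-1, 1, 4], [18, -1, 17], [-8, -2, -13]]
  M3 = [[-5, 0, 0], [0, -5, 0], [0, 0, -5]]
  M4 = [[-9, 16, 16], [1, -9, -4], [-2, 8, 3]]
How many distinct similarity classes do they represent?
3 classes: {M1, M4}, {M2}, {M3}

Characteristic polynomials: χ_{M1} = (x + 5)^3, χ_{M2} = (x + 5)^3, χ_{M3} = (x + 5)^3, χ_{M4} = (x + 5)^3.

{M1, M4}: invariant factors x + 5, (x + 5)^2.

{M2}: invariant factors (x + 5)^3.

{M3}: invariant factors x + 5, x + 5, x + 5.

Matrices are similar if and only if their invariant-factor lists agree; the partition into similarity classes is {M1, M4}, {M2}, {M3}.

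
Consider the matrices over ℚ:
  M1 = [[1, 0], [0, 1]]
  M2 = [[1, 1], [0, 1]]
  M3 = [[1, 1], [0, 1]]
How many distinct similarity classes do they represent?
2 classes: {M1}, {M2, M3}

Characteristic polynomials: χ_{M1} = (x - 1)^2, χ_{M2} = (x - 1)^2, χ_{M3} = (x - 1)^2.

{M1}: invariant factors x - 1, x - 1.

{M2, M3}: invariant factors (x - 1)^2.

Matrices are similar if and only if their invariant-factor lists agree; the partition into similarity classes is {M1}, {M2, M3}.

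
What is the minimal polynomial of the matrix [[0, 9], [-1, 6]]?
m_A(x) = (x - 3)^2

The characteristic polynomial factors as (x - 3)^2. The minimal polynomial is ∏(x - λ)^{k_λ} where k_λ is the size of the largest Jordan block at λ.

For λ = 3: rank(A - 3I) = 1, and the largest Jordan block has size 2 (the smallest k with rank((A - 3I)^k) = rank((A - 3I)^(k+1))).

So m_A(x) = (x - 3)^2.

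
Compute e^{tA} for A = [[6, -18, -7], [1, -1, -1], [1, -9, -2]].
A has Jordan form J = [[-1, 0, 0], [0, 2, 1], [0, 0, 2]] with A = PJP^{-1}, so e^{tA} = P e^{tJ} P^{-1}.

For a Jordan block J_k(λ), e^{tJ_k(λ)} = e^{λt} · (I + tN + t^2 N^2/2! + ... + t^{k-1} N^{k-1}/(k-1)!) where N is the nilpotent superdiagonal part.

Assembling the blocks and conjugating back gives the entries of e^{tA} as shown above.

e^{tA} = [[((t + 2)*e^{3*t} - 1)*e^{-t}, (-(3*t + 5)*e^{3*t} + 5)*e^{-t}, (-(t + 2)*e^{3*t} + 2)*e^{-t}], [t*e^{2*t}, (1 - 3*t)*e^{2*t}, -t*e^{2*t}], [((1 - 2*t)*e^{3*t} - 1)*e^{-t}, ((6*t - 5)*e^{3*t} + 5)*e^{-t}, ((2*t - 1)*e^{3*t} + 2)*e^{-t}]]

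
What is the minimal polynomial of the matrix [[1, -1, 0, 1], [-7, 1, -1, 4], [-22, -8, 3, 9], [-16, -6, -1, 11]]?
The characteristic polynomial factors as (x - 4)^4. The minimal polynomial is ∏(x - λ)^{k_λ} where k_λ is the size of the largest Jordan block at λ.

For λ = 4: rank(A - 4I) = 2, and the largest Jordan block has size 2 (the smallest k with rank((A - 4I)^k) = rank((A - 4I)^(k+1))).

So m_A(x) = (x - 4)^2.

m_A(x) = (x - 4)^2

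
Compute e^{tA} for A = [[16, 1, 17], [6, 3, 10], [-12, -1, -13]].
e^{tA} = [[(6*t + 3*e^{3*t} - 2)*e^{t}, t*e^{t}, (8*t + 3*e^{3*t} - 3)*e^{t}], [2*(6*t - e^{3*t} + 1)*e^{t}, (2*t + 1)*e^{t}, 2*(8*t - e^{3*t} + 1)*e^{t}], [2*(-3*t - e^{3*t} + 1)*e^{t}, -t*e^{t}, (-8*t - 2*e^{3*t} + 3)*e^{t}]]

A has Jordan form J = [[1, 1, 0], [0, 1, 0], [0, 0, 4]] with A = PJP^{-1}, so e^{tA} = P e^{tJ} P^{-1}.

For a Jordan block J_k(λ), e^{tJ_k(λ)} = e^{λt} · (I + tN + t^2 N^2/2! + ... + t^{k-1} N^{k-1}/(k-1)!) where N is the nilpotent superdiagonal part.

Assembling the blocks and conjugating back gives the entries of e^{tA} as shown above.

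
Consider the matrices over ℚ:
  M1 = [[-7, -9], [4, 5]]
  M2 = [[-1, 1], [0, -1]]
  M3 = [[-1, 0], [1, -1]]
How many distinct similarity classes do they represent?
1 class: {M1, M2, M3}

Characteristic polynomials: χ_{M1} = (x + 1)^2, χ_{M2} = (x + 1)^2, χ_{M3} = (x + 1)^2.

{M1, M2, M3}: invariant factors (x + 1)^2.

Matrices are similar if and only if their invariant-factor lists agree; the partition into similarity classes is {M1, M2, M3}.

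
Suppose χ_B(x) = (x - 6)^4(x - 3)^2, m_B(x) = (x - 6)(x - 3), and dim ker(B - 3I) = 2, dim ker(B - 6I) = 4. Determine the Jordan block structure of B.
λ = 3: algebraic multiplicity 2 (exponent in χ_B), largest block size 1 (exponent in m_B), 2 blocks (geometric multiplicity). These force block sizes [1, 1].
λ = 6: algebraic multiplicity 4 (exponent in χ_B), largest block size 1 (exponent in m_B), 4 blocks (geometric multiplicity). These force block sizes [1, 1, 1, 1].

Jordan blocks: (3, 1), (3, 1), (6, 1), (6, 1), (6, 1), (6, 1)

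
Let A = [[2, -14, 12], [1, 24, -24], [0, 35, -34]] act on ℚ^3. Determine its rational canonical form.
R = [[0, 0, -8], [1, 0, -18], [0, 1, -8]]

The invariant factors of A (the non-unit diagonal entries of the Smith normal form of xI - A over ℚ[x]) are (x + 4)(x^2 + 4x + 2), each dividing the next. The characteristic polynomial is their product, (x + 4)(x^2 + 4x + 2).

The rational canonical form is the block-diagonal matrix of companion matrices C(f_i):
R = [[0, 0, -8], [1, 0, -18], [0, 1, -8]].

Note the characteristic polynomial does not split into linear factors over ℚ, so A has no Jordan form over ℚ; the rational canonical form exists over any field.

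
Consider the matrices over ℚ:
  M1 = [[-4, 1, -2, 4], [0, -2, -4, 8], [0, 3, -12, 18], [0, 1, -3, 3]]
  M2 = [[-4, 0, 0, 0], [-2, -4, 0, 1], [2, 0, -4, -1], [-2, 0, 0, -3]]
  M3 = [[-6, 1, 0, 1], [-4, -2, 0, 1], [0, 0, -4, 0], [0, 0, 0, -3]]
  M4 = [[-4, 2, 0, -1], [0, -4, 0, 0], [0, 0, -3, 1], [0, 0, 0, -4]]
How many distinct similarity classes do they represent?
Characteristic polynomials: χ_{M1} = (x + 3)(x + 4)^3, χ_{M2} = (x + 3)(x + 4)^3, χ_{M3} = (x + 3)(x + 4)^3, χ_{M4} = (x + 3)(x + 4)^3.

{M1, M3, M4}: invariant factors x + 4, (x + 3)(x + 4)^2.

{M2}: invariant factors x + 4, x + 4, (x + 3)(x + 4).

Matrices are similar if and only if their invariant-factor lists agree; the partition into similarity classes is {M1, M3, M4}, {M2}.

2 classes: {M1, M3, M4}, {M2}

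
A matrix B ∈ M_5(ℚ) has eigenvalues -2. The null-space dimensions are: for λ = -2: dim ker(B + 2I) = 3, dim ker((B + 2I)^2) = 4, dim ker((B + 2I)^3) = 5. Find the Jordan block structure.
λ = -2: successive nullity increments [3, 1, 1] count blocks of size ≥ k; block sizes are [3, 1, 1].

Jordan blocks: (-2, 3), (-2, 1), (-2, 1)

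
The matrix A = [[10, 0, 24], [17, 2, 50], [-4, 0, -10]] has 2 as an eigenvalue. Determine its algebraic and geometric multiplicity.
algebraic multiplicity 2, geometric multiplicity 1

The characteristic polynomial is (x - 2)^2(x + 2), so the factor x - 2 appears with exponent 2: the algebraic multiplicity is 2.

rank(A - 2I) = 2, so the eigenspace has dimension 3 - 2 = 1: the geometric multiplicity is 1.

Since 1 < 2, A is not diagonalizable.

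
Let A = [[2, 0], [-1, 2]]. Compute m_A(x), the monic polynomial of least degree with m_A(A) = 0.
The characteristic polynomial factors as (x - 2)^2. The minimal polynomial is ∏(x - λ)^{k_λ} where k_λ is the size of the largest Jordan block at λ.

For λ = 2: rank(A - 2I) = 1, and the largest Jordan block has size 2 (the smallest k with rank((A - 2I)^k) = rank((A - 2I)^(k+1))).

So m_A(x) = (x - 2)^2.

m_A(x) = (x - 2)^2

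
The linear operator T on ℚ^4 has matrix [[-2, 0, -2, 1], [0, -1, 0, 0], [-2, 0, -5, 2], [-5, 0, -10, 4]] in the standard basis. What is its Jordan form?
The characteristic polynomial is det(xI - A) = (x + 1)^4, so the eigenvalues are -1 (algebraic multiplicity 4).

For λ = -1: rank(A + I) = 1, rank((A + I)^2) = 0. The eigenspace has dimension 4 - 1 = 3, so there are 3 Jordan blocks; the rank sequence gives block sizes [2, 1, 1].

Assembling the blocks gives the Jordan form J above.

J = [[-1, 1, 0, 0], [0, -1, 0, 0], [0, 0, -1, 0], [0, 0, 0, -1]]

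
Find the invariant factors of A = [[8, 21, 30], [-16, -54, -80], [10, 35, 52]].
The Jordan structure of A has elementary divisors (x - 2)^2, (x - 2). Arranging the block sizes at each eigenvalue in decreasing order and taking row products gives the invariant factors.

Invariant factors (smallest first, each dividing the next): x - 2, (x - 2)^2.

Check: the last factor (x - 2)^2 is the minimal polynomial, and the product (x - 2)^3 is the characteristic polynomial.

x - 2, (x - 2)^2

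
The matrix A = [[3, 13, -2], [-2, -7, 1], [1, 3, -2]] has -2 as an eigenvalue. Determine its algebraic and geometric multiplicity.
algebraic multiplicity 3, geometric multiplicity 1

The characteristic polynomial is (x + 2)^3, so the factor x + 2 appears with exponent 3: the algebraic multiplicity is 3.

rank(A + 2I) = 2, so the eigenspace has dimension 3 - 2 = 1: the geometric multiplicity is 1.

Since 1 < 3, A is not diagonalizable.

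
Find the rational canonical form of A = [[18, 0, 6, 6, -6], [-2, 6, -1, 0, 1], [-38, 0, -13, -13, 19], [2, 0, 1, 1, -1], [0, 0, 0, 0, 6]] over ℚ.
The invariant factors of A (the non-unit diagonal entries of the Smith normal form of xI - A over ℚ[x]) are x - 6, x - 6, x^2(x - 6), each dividing the next. The characteristic polynomial is their product, x^2(x - 6)^3.

The rational canonical form is the block-diagonal matrix of companion matrices C(f_i):
R = [[6, 0, 0, 0, 0], [0, 6, 0, 0, 0], [0, 0, 0, 0, 0], [0, 0, 1, 0, 0], [0, 0, 0, 1, 6]].

R = [[6, 0, 0, 0, 0], [0, 6, 0, 0, 0], [0, 0, 0, 0, 0], [0, 0, 1, 0, 0], [0, 0, 0, 1, 6]]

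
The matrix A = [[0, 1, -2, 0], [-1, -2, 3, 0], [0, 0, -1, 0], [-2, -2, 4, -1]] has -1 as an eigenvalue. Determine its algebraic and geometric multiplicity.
The characteristic polynomial is (x + 1)^4, so the factor x + 1 appears with exponent 4: the algebraic multiplicity is 4.

rank(A + I) = 2, so the eigenspace has dimension 4 - 2 = 2: the geometric multiplicity is 2.

Since 2 < 4, A is not diagonalizable.

algebraic multiplicity 4, geometric multiplicity 2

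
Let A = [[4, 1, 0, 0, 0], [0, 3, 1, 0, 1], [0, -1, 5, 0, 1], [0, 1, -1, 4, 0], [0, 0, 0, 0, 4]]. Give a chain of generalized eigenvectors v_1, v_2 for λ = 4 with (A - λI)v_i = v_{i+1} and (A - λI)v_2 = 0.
We seek v_1 ∈ ker((A - 4I)^2) \ ker(A - 4I), then set v_{i+1} = (A - 4I) v_i.

One such chain is v_1 = [[0, 0, -1, 0, 1]]^T, v_2 = [[0, 0, 0, 1, 0]]^T. Check: (A - 4I) v_2 = [[0, 0, 0, 0, 0]]^T = 0.

v_1 = [[0, 0, -1, 0, 1]]^T, v_2 = [[0, 0, 0, 1, 0]]^T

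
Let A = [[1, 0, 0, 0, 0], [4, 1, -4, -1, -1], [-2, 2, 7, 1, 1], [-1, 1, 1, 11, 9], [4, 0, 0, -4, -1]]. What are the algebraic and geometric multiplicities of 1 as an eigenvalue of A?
The characteristic polynomial is (x - 5)^3(x - 3)(x - 1), so the factor x - 1 appears with exponent 1: the algebraic multiplicity is 1.

rank(A - I) = 4, so the eigenspace has dimension 5 - 4 = 1: the geometric multiplicity is 1.

algebraic multiplicity 1, geometric multiplicity 1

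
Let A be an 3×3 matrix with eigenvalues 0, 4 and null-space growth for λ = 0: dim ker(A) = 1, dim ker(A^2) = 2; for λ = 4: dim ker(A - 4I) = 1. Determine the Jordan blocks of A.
Jordan blocks: (0, 2), (4, 1)

λ = 0: successive nullity increments [1, 1] count blocks of size ≥ k; block sizes are [2].
λ = 4: successive nullity increments [1] count blocks of size ≥ k; block sizes are [1].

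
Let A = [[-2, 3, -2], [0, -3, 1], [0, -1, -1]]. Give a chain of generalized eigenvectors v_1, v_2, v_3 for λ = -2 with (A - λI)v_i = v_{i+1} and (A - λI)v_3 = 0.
We seek v_1 ∈ ker((A + 2I)^3) \ ker((A + 2I)^2), then set v_{i+1} = (A + 2I) v_i.

One such chain is v_1 = [[0, 0, 1]]^T, v_2 = [[-2, 1, 1]]^T, v_3 = [[1, 0, 0]]^T. Check: (A + 2I) v_3 = [[0, 0, 0]]^T = 0.

v_1 = [[0, 0, 1]]^T, v_2 = [[-2, 1, 1]]^T, v_3 = [[1, 0, 0]]^T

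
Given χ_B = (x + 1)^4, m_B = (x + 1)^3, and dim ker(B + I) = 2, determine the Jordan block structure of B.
Jordan blocks: (-1, 3), (-1, 1)

λ = -1: algebraic multiplicity 4 (exponent in χ_B), largest block size 3 (exponent in m_B), 2 blocks (geometric multiplicity). These force block sizes [3, 1].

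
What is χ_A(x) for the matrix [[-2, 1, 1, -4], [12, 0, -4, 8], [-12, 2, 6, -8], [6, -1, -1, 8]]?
xI - A = [[x + 2, -1, -1, 4], [-12, x, 4, -8], [12, -2, x - 6, 8], [-6, 1, 1, x - 8]].

Expanding det(xI - A) along the first row:
det(xI - A) = + (x + 2)·det([[x, 4, -8], [-2, x - 6, 8], [1, 1, x - 8]]) - (-1)·det([[-12, 4, -8], [12, x - 6, 8], [-6, 1, x - 8]]) + (-1)·det([[-12, x, -8], [12, -2, 8], [-6, 1, x - 8]]) - (4)·det([[-12, x, 4], [12, -2, x - 6], [-6, 1, 1]]).

Evaluating gives χ_A(x) = x^4 - 12x^3 + 52x^2 - 96x + 64 = (x - 4)^2(x - 2)^2.

χ_A(x) = (x - 4)^2(x - 2)^2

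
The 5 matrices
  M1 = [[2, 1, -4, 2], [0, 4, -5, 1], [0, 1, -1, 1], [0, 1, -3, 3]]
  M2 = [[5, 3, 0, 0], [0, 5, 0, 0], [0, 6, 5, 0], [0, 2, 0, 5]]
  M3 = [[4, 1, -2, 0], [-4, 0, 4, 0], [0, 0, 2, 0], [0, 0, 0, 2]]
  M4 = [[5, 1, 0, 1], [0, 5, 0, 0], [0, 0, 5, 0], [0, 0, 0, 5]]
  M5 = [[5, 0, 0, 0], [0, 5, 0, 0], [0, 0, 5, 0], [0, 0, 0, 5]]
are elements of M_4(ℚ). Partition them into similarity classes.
4 classes: {M1}, {M2, M4}, {M3}, {M5}

Characteristic polynomials: χ_{M1} = (x - 2)^4, χ_{M2} = (x - 5)^4, χ_{M3} = (x - 2)^4, χ_{M4} = (x - 5)^4, χ_{M5} = (x - 5)^4.

{M1}: invariant factors x - 2, (x - 2)^3.

{M2, M4}: invariant factors x - 5, x - 5, (x - 5)^2.

{M3}: invariant factors x - 2, x - 2, (x - 2)^2.

{M5}: invariant factors x - 5, x - 5, x - 5, x - 5.

Matrices are similar if and only if their invariant-factor lists agree; the partition into similarity classes is {M1}, {M2, M4}, {M3}, {M5}.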